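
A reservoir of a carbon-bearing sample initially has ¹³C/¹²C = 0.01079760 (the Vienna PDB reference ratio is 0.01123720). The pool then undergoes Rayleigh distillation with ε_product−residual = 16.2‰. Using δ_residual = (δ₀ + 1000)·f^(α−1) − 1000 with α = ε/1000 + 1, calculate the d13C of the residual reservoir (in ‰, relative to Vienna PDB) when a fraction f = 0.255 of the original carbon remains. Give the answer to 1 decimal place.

δ₀ = (0.01079760/0.01123720 − 1)×1000 = (0.960880 − 1)×1000 = -39.120‰
α − 1 = ε/1000 = 0.0162
f^(α−1) = 0.255^(0.0162) = 0.978106
δ_res = (-39.120 + 1000) × 0.978106 − 1000 = 939.842 − 1000 = -60.16‰

-60.2‰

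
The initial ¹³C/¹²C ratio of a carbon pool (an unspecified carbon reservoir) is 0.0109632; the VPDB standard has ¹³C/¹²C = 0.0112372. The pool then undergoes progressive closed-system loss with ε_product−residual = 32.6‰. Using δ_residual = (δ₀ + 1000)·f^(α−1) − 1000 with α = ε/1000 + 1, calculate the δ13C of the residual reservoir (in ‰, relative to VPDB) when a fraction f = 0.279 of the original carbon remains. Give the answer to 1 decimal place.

δ₀ = (0.0109632/0.0112372 − 1)×1000 = (0.975617 − 1)×1000 = -24.383‰
α − 1 = ε/1000 = 0.0326
f^(α−1) = 0.279^(0.0326) = 0.959239
δ_res = (-24.383 + 1000) × 0.959239 − 1000 = 935.849 − 1000 = -64.15‰

-64.2‰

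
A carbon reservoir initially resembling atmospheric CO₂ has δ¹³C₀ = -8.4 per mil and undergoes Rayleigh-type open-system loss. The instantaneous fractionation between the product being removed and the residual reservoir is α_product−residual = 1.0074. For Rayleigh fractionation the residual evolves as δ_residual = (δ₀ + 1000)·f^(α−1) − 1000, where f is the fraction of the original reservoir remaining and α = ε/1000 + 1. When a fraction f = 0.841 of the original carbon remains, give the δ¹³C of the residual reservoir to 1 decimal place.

-9.7 per mil

Rayleigh residual: δ_res = (δ₀ + 1000)·f^(α−1) − 1000
α − 1 = 0.00740
f^(α−1) = 0.841^(0.00740) = 0.998719
δ_res = (-8.4 + 1000) × 0.998719 − 1000 = 990.330 − 1000 = -9.67 per mil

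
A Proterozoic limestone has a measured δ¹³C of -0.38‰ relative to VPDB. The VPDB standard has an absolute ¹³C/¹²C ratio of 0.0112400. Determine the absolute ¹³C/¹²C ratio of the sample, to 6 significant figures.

0.0112357

R_sample = R_standard × (δ¹³C/1000 + 1)
R_sample = 0.0112400 × (-0.38/1000 + 1) = 0.0112400 × 0.999620
R_sample = 0.0112357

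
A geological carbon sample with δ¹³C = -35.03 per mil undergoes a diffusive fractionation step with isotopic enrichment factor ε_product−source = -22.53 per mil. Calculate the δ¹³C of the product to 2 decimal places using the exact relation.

-56.77 per mil

Exactly, δ_product = (δ_source + 1000)·(ε/1000 + 1) − 1000.
δ_product = (-35.03 + 1000) × (-22.53/1000 + 1) − 1000
δ_product = -56.771 per mil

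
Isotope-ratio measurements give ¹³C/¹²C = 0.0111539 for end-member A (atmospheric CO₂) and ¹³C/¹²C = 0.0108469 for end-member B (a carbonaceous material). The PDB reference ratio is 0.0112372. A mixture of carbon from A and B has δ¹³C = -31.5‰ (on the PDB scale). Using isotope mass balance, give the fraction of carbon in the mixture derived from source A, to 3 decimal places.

0.118

δ_A = (0.0111539/0.0112372 − 1)×1000 = (0.992587 − 1)×1000 = -7.413‰
δ_B = (0.0108469/0.0112372 − 1)×1000 = (0.965267 − 1)×1000 = -34.733‰
f_A = (δ_mix − δ_B)/(δ_A − δ_B) = (-31.5 − (-34.733))/(-7.413 − (-34.733))
f_A = 3.233 / 27.320 = 0.1183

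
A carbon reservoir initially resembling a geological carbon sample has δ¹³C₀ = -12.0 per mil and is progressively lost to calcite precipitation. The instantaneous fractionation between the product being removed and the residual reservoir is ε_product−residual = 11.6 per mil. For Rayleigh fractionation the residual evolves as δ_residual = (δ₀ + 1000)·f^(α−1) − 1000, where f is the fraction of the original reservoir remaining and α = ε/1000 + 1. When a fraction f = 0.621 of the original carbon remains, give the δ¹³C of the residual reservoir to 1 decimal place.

-17.4 per mil

Rayleigh residual: δ_res = (δ₀ + 1000)·f^(α−1) − 1000
α = ε/1000 + 1 = 1.01160, so α − 1 = 0.01160
f^(α−1) = 0.621^(0.01160) = 0.994489
δ_res = (-12.0 + 1000) × 0.994489 − 1000 = 982.555 − 1000 = -17.45 per mil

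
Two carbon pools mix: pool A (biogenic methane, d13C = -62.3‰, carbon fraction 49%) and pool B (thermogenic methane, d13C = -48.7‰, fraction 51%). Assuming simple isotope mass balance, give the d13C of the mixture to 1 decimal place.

δ_mix = f_A·δ_A + f_B·δ_B
δ_mix = 0.49 × (-62.3) + 0.51 × (-48.7)
δ_mix = -30.53 + -24.84 = -55.36‰

-55.4‰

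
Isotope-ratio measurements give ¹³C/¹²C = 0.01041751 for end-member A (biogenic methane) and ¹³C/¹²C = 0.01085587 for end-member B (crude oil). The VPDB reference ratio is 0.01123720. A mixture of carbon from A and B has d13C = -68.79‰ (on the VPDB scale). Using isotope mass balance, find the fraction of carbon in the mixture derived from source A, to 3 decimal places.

0.894

δ_A = (0.01041751/0.01123720 − 1)×1000 = (0.927056 − 1)×1000 = -72.944‰
δ_B = (0.01085587/0.01123720 − 1)×1000 = (0.966065 − 1)×1000 = -33.935‰
f_A = (δ_mix − δ_B)/(δ_A − δ_B) = (-68.79 − (-33.935))/(-72.944 − (-33.935))
f_A = -34.855 / -39.010 = 0.8935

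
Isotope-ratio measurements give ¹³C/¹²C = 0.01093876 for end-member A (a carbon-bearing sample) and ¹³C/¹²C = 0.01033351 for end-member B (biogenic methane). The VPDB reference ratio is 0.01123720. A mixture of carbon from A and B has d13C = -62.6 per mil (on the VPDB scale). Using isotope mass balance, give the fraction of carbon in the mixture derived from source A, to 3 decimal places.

δ_A = (0.01093876/0.01123720 − 1)×1000 = (0.973442 − 1)×1000 = -26.558 per mil
δ_B = (0.01033351/0.01123720 − 1)×1000 = (0.919581 − 1)×1000 = -80.419 per mil
f_A = (δ_mix − δ_B)/(δ_A − δ_B) = (-62.6 − (-80.419))/(-26.558 − (-80.419))
f_A = 17.819 / 53.861 = 0.3308

0.331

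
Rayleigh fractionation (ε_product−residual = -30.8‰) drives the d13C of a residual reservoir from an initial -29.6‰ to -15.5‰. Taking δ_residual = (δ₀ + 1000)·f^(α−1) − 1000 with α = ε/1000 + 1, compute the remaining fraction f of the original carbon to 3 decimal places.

0.626

α − 1 = ε/1000 = -0.0308
(δ_res + 1000)/(δ₀ + 1000) = (-15.5 + 1000)/(-29.6 + 1000) = 984.5/970.4 = 1.014530
f = 1.014530^(1/-0.0308) = exp(ln(1.014530)/-0.0308) = exp(0.01443/-0.0308)
f = exp(-0.4684) = 0.6260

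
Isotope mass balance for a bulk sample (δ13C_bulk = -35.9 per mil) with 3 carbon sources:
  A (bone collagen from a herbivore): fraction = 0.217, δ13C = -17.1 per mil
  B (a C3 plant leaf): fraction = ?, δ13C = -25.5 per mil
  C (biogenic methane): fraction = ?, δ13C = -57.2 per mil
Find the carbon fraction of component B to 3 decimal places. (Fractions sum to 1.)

Let f_B and f_C be the unknown fractions; fractions sum to 1 so f_B + f_C = 0.783.
Mass balance: Σ fᵢ·δᵢ = δ_bulk ⇒ f_B·(-25.5) + f_C·(-57.2) = -35.9 − (-3.711) = -32.189
Substitute f_C = 0.783 − f_B:
f_B·(-25.5 − -57.2) = -32.189 − 0.783×(-57.2) = 12.598
f_B = 12.598 / 31.7 = 0.3974

0.397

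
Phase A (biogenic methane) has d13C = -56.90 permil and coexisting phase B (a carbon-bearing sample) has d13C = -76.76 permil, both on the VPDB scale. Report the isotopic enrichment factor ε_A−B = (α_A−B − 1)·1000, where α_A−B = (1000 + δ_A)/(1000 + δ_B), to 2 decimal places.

21.51 permil

α_A−B = (1000 + -56.90) / (1000 + -76.76) = 943.10 / 923.24 = 1.021511
ε_A−B = (1.021511 − 1) × 1000 = 21.511 permil
(The approximation ε ≈ δ_A − δ_B would give 19.86 permil.)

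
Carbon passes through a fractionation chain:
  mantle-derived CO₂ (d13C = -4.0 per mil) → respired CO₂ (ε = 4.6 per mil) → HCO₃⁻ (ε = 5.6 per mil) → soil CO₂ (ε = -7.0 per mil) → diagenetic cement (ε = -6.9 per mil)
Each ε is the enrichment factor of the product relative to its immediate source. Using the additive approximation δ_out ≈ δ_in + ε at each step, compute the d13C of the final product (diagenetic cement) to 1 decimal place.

step 1: δ ≈ -4.0 + (4.6) = 0.6 per mil
step 2: δ ≈ 0.6 + (5.6) = 6.2 per mil
step 3: δ ≈ 6.2 + (-7.0) = -0.8 per mil
step 4: δ ≈ -0.8 + (-6.9) = -7.7 per mil

-7.7 per mil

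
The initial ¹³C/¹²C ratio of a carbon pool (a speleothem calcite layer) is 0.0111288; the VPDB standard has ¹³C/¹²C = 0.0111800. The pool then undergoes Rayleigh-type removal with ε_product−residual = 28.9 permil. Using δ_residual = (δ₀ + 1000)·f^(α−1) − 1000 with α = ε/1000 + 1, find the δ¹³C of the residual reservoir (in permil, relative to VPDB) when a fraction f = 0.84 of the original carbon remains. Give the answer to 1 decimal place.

δ₀ = (0.0111288/0.0111800 − 1)×1000 = (0.995420 − 1)×1000 = -4.580 permil
α − 1 = ε/1000 = 0.0289
f^(α−1) = 0.84^(0.0289) = 0.994974
δ_res = (-4.580 + 1000) × 0.994974 − 1000 = 990.417 − 1000 = -9.58 permil

-9.6 permil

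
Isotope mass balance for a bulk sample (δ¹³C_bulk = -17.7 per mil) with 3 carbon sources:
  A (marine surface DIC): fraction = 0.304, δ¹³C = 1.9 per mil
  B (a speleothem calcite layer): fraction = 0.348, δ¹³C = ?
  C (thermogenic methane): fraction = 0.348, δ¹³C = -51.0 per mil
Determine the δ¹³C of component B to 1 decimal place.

Isotope mass balance: δ_bulk = Σ fᵢ·δᵢ.
-17.7 = 0.304×(1.9) + 0.348×δ_B + 0.348×(-51.0)
0.348·δ_B = -17.7 − (-17.170) = -0.530
δ_B = -0.530 / 0.348 = -1.52 per mil

-1.5 per mil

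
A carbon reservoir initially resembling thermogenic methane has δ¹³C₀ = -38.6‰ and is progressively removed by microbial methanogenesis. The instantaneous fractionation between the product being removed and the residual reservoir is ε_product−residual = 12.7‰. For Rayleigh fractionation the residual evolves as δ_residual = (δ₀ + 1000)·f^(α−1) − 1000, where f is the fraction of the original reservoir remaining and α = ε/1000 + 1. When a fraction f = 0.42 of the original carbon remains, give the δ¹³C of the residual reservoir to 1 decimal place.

Rayleigh residual: δ_res = (δ₀ + 1000)·f^(α−1) − 1000
α = ε/1000 + 1 = 1.01270, so α − 1 = 0.01270
f^(α−1) = 0.42^(0.01270) = 0.989043
δ_res = (-38.6 + 1000) × 0.989043 − 1000 = 950.866 − 1000 = -49.13‰

-49.1‰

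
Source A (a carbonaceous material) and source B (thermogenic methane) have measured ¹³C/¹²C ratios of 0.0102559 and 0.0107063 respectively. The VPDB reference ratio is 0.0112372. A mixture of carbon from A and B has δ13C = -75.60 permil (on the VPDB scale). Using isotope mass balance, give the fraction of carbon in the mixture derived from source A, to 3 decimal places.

δ_A = (0.0102559/0.0112372 − 1)×1000 = (0.912674 − 1)×1000 = -87.326 permil
δ_B = (0.0107063/0.0112372 − 1)×1000 = (0.952755 − 1)×1000 = -47.245 permil
f_A = (δ_mix − δ_B)/(δ_A − δ_B) = (-75.60 − (-47.245))/(-87.326 − (-47.245))
f_A = -28.355 / -40.081 = 0.7074

0.707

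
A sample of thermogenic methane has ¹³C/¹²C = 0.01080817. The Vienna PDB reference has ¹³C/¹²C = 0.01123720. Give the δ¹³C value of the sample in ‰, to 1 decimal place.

δ¹³C = (R_sample / R_standard − 1) × 1000
R_sample / R_standard = 0.01080817 / 0.01123720 = 0.961821
δ¹³C = (0.961821 − 1) × 1000 = -38.18‰

-38.2‰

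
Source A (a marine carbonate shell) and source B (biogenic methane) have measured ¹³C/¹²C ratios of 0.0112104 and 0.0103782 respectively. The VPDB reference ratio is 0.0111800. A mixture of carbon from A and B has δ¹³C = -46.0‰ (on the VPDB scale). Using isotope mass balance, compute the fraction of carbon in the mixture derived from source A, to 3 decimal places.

0.345

δ_A = (0.0112104/0.0111800 − 1)×1000 = (1.002719 − 1)×1000 = 2.719‰
δ_B = (0.0103782/0.0111800 − 1)×1000 = (0.928283 − 1)×1000 = -71.717‰
f_A = (δ_mix − δ_B)/(δ_A − δ_B) = (-46.0 − (-71.717))/(2.719 − (-71.717))
f_A = 25.717 / 74.436 = 0.3455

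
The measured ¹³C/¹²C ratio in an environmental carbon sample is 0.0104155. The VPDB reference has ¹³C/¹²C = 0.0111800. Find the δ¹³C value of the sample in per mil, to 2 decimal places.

δ¹³C = (R_sample / R_standard − 1) × 1000
R_sample / R_standard = 0.0104155 / 0.0111800 = 0.931619
δ¹³C = (0.931619 − 1) × 1000 = -68.381 per mil

-68.38 per mil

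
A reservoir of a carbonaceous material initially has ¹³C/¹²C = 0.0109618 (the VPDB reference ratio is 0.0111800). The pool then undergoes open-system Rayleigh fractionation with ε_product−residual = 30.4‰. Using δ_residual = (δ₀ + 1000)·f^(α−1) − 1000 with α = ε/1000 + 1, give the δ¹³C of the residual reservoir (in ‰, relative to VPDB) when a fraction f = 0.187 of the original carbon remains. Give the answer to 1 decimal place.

δ₀ = (0.0109618/0.0111800 − 1)×1000 = (0.980483 − 1)×1000 = -19.517‰
α − 1 = ε/1000 = 0.0304
f^(α−1) = 0.187^(0.0304) = 0.950307
δ_res = (-19.517 + 1000) × 0.950307 − 1000 = 931.760 − 1000 = -68.24‰

-68.2‰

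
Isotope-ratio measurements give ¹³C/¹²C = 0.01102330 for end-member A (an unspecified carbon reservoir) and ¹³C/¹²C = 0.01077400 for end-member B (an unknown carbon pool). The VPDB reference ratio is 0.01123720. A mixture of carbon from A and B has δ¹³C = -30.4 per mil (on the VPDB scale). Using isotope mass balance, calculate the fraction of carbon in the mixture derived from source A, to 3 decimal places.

0.488

δ_A = (0.01102330/0.01123720 − 1)×1000 = (0.980965 − 1)×1000 = -19.035 per mil
δ_B = (0.01077400/0.01123720 − 1)×1000 = (0.958780 − 1)×1000 = -41.220 per mil
f_A = (δ_mix − δ_B)/(δ_A − δ_B) = (-30.4 − (-41.220))/(-19.035 − (-41.220))
f_A = 10.820 / 22.185 = 0.4877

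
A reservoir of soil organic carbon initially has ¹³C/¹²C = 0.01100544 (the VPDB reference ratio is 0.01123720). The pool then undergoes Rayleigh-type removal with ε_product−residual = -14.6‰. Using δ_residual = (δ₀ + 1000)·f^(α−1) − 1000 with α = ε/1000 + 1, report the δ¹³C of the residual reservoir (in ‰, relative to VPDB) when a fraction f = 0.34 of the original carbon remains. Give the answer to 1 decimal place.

-5.1‰

δ₀ = (0.01100544/0.01123720 − 1)×1000 = (0.979376 − 1)×1000 = -20.624‰
α − 1 = ε/1000 = -0.0146
f^(α−1) = 0.34^(-0.0146) = 1.015875
δ_res = (-20.624 + 1000) × 1.015875 − 1000 = 994.924 − 1000 = -5.08‰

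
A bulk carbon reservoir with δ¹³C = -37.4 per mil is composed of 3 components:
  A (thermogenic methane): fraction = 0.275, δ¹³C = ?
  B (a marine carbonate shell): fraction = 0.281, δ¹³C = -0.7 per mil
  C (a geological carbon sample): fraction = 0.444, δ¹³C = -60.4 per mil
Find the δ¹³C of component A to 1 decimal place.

-37.8 per mil

Isotope mass balance: δ_bulk = Σ fᵢ·δᵢ.
-37.4 = 0.275×δ_A + 0.281×(-0.7) + 0.444×(-60.4)
0.275·δ_A = -37.4 − (-27.014) = -10.386
δ_A = -10.386 / 0.275 = -37.77 per mil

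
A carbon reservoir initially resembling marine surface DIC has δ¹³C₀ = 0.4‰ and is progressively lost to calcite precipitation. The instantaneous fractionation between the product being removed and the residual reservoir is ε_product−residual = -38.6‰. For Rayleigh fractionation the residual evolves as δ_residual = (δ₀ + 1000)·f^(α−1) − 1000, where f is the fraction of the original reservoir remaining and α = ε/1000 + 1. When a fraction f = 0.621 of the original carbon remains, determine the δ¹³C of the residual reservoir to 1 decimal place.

Rayleigh residual: δ_res = (δ₀ + 1000)·f^(α−1) − 1000
α = ε/1000 + 1 = 0.96140, so α − 1 = -0.03860
f^(α−1) = 0.621^(-0.03860) = 1.018560
δ_res = (0.4 + 1000) × 1.018560 − 1000 = 1018.968 − 1000 = 18.97‰

19.0‰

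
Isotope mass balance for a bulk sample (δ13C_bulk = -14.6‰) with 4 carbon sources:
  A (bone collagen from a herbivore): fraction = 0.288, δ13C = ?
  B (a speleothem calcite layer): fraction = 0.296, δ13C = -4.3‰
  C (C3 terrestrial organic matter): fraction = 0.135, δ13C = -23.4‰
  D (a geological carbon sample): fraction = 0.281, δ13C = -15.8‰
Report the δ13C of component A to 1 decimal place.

-19.9‰

Isotope mass balance: δ_bulk = Σ fᵢ·δᵢ.
-14.6 = 0.288×δ_A + 0.296×(-4.3) + 0.135×(-23.4) + 0.281×(-15.8)
0.288·δ_A = -14.6 − (-8.872) = -5.728
δ_A = -5.728 / 0.288 = -19.89‰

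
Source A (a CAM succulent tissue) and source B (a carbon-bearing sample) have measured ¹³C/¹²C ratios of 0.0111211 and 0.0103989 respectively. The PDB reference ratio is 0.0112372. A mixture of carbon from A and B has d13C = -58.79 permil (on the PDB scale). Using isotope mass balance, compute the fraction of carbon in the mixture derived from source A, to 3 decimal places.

0.246

δ_A = (0.0111211/0.0112372 − 1)×1000 = (0.989668 − 1)×1000 = -10.332 permil
δ_B = (0.0103989/0.0112372 − 1)×1000 = (0.925400 − 1)×1000 = -74.600 permil
f_A = (δ_mix − δ_B)/(δ_A − δ_B) = (-58.79 − (-74.600))/(-10.332 − (-74.600))
f_A = 15.810 / 64.269 = 0.2460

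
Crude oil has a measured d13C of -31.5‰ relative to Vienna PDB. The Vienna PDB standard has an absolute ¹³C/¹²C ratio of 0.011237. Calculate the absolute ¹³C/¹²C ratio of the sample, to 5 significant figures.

0.010883

R_sample = R_standard × (d13C/1000 + 1)
R_sample = 0.011237 × (-31.5/1000 + 1) = 0.011237 × 0.968500
R_sample = 0.0108830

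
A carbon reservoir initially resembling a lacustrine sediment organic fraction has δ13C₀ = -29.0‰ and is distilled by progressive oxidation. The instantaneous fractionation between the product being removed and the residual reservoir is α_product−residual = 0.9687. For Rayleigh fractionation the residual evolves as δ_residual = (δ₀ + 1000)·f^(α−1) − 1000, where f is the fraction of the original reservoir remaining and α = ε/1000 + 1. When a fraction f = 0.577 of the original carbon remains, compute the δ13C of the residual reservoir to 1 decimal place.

Rayleigh residual: δ_res = (δ₀ + 1000)·f^(α−1) − 1000
α − 1 = -0.03130
f^(α−1) = 0.577^(-0.03130) = 1.017361
δ_res = (-29.0 + 1000) × 1.017361 − 1000 = 987.858 − 1000 = -12.14‰

-12.1‰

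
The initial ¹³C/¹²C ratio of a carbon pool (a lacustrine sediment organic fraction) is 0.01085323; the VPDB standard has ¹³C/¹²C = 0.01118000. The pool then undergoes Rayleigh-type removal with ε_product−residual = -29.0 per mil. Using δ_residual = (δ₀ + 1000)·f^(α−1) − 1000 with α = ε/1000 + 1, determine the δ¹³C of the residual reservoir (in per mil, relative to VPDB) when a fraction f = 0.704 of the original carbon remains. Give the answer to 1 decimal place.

δ₀ = (0.01085323/0.01118000 − 1)×1000 = (0.970772 − 1)×1000 = -29.228 per mil
α − 1 = ε/1000 = -0.0290
f^(α−1) = 0.704^(-0.0290) = 1.010230
δ_res = (-29.228 + 1000) × 1.010230 − 1000 = 980.703 − 1000 = -19.30 per mil

-19.3 per mil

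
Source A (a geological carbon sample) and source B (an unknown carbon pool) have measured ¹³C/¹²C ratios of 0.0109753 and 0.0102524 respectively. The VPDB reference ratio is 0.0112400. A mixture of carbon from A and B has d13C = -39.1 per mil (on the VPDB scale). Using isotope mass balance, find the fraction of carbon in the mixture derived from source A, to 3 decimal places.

0.758

δ_A = (0.0109753/0.0112400 − 1)×1000 = (0.976450 − 1)×1000 = -23.550 per mil
δ_B = (0.0102524/0.0112400 − 1)×1000 = (0.912135 − 1)×1000 = -87.865 per mil
f_A = (δ_mix − δ_B)/(δ_A − δ_B) = (-39.1 − (-87.865))/(-23.550 − (-87.865))
f_A = 48.765 / 64.315 = 0.7582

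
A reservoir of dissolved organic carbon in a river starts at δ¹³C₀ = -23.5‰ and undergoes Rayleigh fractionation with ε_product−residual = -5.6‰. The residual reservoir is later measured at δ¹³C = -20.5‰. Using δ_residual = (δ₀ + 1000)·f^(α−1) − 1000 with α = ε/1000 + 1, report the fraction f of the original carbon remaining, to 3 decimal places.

0.578

α − 1 = ε/1000 = -0.0056
(δ_res + 1000)/(δ₀ + 1000) = (-20.5 + 1000)/(-23.5 + 1000) = 979.5/976.5 = 1.003072
f = 1.003072^(1/-0.0056) = exp(ln(1.003072)/-0.0056) = exp(0.00307/-0.0056)
f = exp(-0.5478) = 0.5782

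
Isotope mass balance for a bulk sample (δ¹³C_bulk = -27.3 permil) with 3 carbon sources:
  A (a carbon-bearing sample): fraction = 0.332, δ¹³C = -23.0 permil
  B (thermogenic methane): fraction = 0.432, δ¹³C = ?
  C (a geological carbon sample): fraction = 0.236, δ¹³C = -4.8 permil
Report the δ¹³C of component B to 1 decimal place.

-42.9 permil

Isotope mass balance: δ_bulk = Σ fᵢ·δᵢ.
-27.3 = 0.332×(-23.0) + 0.432×δ_B + 0.236×(-4.8)
0.432·δ_B = -27.3 − (-8.769) = -18.531
δ_B = -18.531 / 0.432 = -42.90 permil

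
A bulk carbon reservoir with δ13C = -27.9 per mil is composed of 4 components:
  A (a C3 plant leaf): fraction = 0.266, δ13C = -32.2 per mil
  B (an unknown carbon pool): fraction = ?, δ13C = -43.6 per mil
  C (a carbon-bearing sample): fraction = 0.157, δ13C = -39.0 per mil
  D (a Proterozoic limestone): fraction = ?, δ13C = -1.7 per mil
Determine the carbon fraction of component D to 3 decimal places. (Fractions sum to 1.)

0.285

Let f_D and f_B be the unknown fractions; fractions sum to 1 so f_D + f_B = 0.577.
Mass balance: Σ fᵢ·δᵢ = δ_bulk ⇒ f_D·(-1.7) + f_B·(-43.6) = -27.9 − (-14.688) = -13.212
Substitute f_B = 0.577 − f_D:
f_D·(-1.7 − -43.6) = -13.212 − 0.577×(-43.6) = 11.945
f_D = 11.945 / 41.9 = 0.2851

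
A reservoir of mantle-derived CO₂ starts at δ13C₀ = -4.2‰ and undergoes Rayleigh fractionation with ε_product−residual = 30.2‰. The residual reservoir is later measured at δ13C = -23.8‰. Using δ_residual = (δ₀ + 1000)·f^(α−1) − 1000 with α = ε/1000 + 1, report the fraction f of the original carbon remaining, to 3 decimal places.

0.518

α − 1 = ε/1000 = 0.0302
(δ_res + 1000)/(δ₀ + 1000) = (-23.8 + 1000)/(-4.2 + 1000) = 976.2/995.8 = 0.980317
f = 0.980317^(1/0.0302) = exp(ln(0.980317)/0.0302) = exp(-0.01988/0.0302)
f = exp(-0.6582) = 0.5178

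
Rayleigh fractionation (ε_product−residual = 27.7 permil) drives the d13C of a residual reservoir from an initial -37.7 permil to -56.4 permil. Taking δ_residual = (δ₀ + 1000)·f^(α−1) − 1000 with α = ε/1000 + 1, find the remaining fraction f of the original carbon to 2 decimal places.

0.49

α − 1 = ε/1000 = 0.0277
(δ_res + 1000)/(δ₀ + 1000) = (-56.4 + 1000)/(-37.7 + 1000) = 943.6/962.3 = 0.980567
f = 0.980567^(1/0.0277) = exp(ln(0.980567)/0.0277) = exp(-0.01962/0.0277)
f = exp(-0.7084) = 0.4924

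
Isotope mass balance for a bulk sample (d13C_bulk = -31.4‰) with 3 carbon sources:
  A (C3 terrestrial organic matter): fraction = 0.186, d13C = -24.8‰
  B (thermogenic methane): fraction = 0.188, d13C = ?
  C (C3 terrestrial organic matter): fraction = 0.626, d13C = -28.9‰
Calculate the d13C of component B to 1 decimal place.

-46.3‰

Isotope mass balance: δ_bulk = Σ fᵢ·δᵢ.
-31.4 = 0.186×(-24.8) + 0.188×δ_B + 0.626×(-28.9)
0.188·δ_B = -31.4 − (-22.704) = -8.696
δ_B = -8.696 / 0.188 = -46.25‰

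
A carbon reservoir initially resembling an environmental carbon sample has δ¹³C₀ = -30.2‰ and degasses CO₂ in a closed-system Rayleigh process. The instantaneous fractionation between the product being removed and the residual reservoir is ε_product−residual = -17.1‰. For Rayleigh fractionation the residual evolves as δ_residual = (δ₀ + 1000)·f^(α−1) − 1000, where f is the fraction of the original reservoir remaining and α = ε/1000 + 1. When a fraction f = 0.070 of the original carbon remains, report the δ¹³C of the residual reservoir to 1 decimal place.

Rayleigh residual: δ_res = (δ₀ + 1000)·f^(α−1) − 1000
α = ε/1000 + 1 = 0.98290, so α − 1 = -0.01710
f^(α−1) = 0.070^(-0.01710) = 1.046523
δ_res = (-30.2 + 1000) × 1.046523 − 1000 = 1014.918 − 1000 = 14.92‰

14.9‰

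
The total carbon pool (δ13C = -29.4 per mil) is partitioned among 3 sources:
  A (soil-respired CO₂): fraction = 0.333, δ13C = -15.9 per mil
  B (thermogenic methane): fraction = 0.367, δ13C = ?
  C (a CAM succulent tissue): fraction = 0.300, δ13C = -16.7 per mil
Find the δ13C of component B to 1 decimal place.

Isotope mass balance: δ_bulk = Σ fᵢ·δᵢ.
-29.4 = 0.333×(-15.9) + 0.367×δ_B + 0.300×(-16.7)
0.367·δ_B = -29.4 − (-10.305) = -19.095
δ_B = -19.095 / 0.367 = -52.03 per mil

-52.0 per mil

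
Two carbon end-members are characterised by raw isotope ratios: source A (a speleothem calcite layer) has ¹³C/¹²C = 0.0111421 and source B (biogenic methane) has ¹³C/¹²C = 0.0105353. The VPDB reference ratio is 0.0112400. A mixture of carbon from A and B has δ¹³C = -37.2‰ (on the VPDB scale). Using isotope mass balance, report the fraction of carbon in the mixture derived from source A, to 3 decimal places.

0.472

δ_A = (0.0111421/0.0112400 − 1)×1000 = (0.991290 − 1)×1000 = -8.710‰
δ_B = (0.0105353/0.0112400 − 1)×1000 = (0.937304 − 1)×1000 = -62.696‰
f_A = (δ_mix − δ_B)/(δ_A − δ_B) = (-37.2 − (-62.696))/(-8.710 − (-62.696))
f_A = 25.496 / 53.986 = 0.4723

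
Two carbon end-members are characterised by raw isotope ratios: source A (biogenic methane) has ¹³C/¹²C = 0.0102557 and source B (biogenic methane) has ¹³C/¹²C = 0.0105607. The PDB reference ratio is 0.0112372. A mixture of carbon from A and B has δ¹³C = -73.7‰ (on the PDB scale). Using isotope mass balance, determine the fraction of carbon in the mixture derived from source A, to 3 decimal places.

0.497

δ_A = (0.0102557/0.0112372 − 1)×1000 = (0.912656 − 1)×1000 = -87.344‰
δ_B = (0.0105607/0.0112372 − 1)×1000 = (0.939798 − 1)×1000 = -60.202‰
f_A = (δ_mix − δ_B)/(δ_A − δ_B) = (-73.7 − (-60.202))/(-87.344 − (-60.202))
f_A = -13.498 / -27.142 = 0.4973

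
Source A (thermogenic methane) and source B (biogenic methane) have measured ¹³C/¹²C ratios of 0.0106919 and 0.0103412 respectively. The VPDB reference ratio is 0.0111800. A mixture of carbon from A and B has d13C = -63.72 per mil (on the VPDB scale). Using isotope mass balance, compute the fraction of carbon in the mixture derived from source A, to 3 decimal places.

0.360

δ_A = (0.0106919/0.0111800 − 1)×1000 = (0.956342 − 1)×1000 = -43.658 per mil
δ_B = (0.0103412/0.0111800 − 1)×1000 = (0.924973 − 1)×1000 = -75.027 per mil
f_A = (δ_mix − δ_B)/(δ_A − δ_B) = (-63.72 − (-75.027))/(-43.658 − (-75.027))
f_A = 11.307 / 31.369 = 0.3605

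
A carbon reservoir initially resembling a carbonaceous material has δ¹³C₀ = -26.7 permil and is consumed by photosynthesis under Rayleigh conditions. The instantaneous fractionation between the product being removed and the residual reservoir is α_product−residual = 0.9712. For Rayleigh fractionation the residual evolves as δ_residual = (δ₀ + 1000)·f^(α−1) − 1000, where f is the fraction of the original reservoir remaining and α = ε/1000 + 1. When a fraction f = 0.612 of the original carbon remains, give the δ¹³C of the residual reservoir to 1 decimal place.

Rayleigh residual: δ_res = (δ₀ + 1000)·f^(α−1) − 1000
α − 1 = -0.02880
f^(α−1) = 0.612^(-0.02880) = 1.014242
δ_res = (-26.7 + 1000) × 1.014242 − 1000 = 987.162 − 1000 = -12.84 permil

-12.8 permil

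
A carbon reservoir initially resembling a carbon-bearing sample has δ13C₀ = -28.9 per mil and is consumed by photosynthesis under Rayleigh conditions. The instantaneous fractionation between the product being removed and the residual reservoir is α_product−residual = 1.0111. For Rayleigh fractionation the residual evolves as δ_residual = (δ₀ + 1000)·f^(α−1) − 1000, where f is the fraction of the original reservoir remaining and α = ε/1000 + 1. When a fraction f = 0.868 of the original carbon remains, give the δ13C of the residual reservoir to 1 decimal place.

Rayleigh residual: δ_res = (δ₀ + 1000)·f^(α−1) − 1000
α − 1 = 0.01110
f^(α−1) = 0.868^(0.01110) = 0.998430
δ_res = (-28.9 + 1000) × 0.998430 − 1000 = 969.575 − 1000 = -30.42 per mil

-30.4 per mil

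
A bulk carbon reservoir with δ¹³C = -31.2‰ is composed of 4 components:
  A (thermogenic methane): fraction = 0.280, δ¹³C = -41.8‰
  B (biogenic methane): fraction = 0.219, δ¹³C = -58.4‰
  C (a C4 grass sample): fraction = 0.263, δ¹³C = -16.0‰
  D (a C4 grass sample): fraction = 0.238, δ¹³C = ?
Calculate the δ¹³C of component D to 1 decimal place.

-10.5‰

Isotope mass balance: δ_bulk = Σ fᵢ·δᵢ.
-31.2 = 0.280×(-41.8) + 0.219×(-58.4) + 0.263×(-16.0) + 0.238×δ_D
0.238·δ_D = -31.2 − (-28.702) = -2.498
δ_D = -2.498 / 0.238 = -10.50‰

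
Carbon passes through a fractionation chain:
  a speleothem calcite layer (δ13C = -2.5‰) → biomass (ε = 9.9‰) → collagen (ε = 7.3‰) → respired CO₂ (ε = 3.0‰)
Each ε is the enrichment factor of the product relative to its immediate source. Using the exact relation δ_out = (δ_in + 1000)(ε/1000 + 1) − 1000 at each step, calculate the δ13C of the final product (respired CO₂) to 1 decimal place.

17.8‰

step 1: δ = (-2.50 + 1000)·(9.9/1000 + 1) − 1000 = 7.38‰
step 2: δ = (7.38 + 1000)·(7.3/1000 + 1) − 1000 = 14.73‰
step 3: δ = (14.73 + 1000)·(3.0/1000 + 1) − 1000 = 17.77‰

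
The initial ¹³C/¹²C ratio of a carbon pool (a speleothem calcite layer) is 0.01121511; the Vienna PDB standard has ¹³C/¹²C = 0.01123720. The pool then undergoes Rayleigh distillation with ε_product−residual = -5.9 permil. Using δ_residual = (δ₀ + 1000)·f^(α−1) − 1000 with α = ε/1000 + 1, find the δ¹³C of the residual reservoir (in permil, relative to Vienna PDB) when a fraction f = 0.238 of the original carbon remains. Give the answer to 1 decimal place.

6.5 permil

δ₀ = (0.01121511/0.01123720 − 1)×1000 = (0.998034 − 1)×1000 = -1.966 permil
α − 1 = ε/1000 = -0.0059
f^(α−1) = 0.238^(-0.0059) = 1.008505
δ_res = (-1.966 + 1000) × 1.008505 − 1000 = 1006.523 − 1000 = 6.52 permil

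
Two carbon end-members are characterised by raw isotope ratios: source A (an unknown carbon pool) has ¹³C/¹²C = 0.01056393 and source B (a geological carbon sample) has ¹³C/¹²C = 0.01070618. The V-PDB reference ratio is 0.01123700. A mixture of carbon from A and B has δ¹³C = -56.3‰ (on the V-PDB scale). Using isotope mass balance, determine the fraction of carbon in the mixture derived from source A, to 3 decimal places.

δ_A = (0.01056393/0.01123700 − 1)×1000 = (0.940102 − 1)×1000 = -59.898‰
δ_B = (0.01070618/0.01123700 − 1)×1000 = (0.952761 − 1)×1000 = -47.239‰
f_A = (δ_mix − δ_B)/(δ_A − δ_B) = (-56.3 − (-47.239))/(-59.898 − (-47.239))
f_A = -9.061 / -12.659 = 0.7158

0.716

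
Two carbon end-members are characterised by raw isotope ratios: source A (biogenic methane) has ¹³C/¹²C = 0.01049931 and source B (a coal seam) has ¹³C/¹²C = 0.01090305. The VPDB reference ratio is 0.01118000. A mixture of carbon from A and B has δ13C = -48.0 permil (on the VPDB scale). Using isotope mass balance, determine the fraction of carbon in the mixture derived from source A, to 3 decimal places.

0.643

δ_A = (0.01049931/0.01118000 − 1)×1000 = (0.939115 − 1)×1000 = -60.885 permil
δ_B = (0.01090305/0.01118000 − 1)×1000 = (0.975228 − 1)×1000 = -24.772 permil
f_A = (δ_mix − δ_B)/(δ_A − δ_B) = (-48.0 − (-24.772))/(-60.885 − (-24.772))
f_A = -23.228 / -36.113 = 0.6432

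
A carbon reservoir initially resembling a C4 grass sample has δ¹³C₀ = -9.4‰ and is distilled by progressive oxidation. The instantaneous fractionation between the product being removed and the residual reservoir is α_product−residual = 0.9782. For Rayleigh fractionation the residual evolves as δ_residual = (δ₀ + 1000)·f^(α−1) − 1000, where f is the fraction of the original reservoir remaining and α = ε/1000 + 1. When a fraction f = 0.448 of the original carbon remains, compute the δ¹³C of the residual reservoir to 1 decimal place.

8.1‰

Rayleigh residual: δ_res = (δ₀ + 1000)·f^(α−1) − 1000
α − 1 = -0.02180
f^(α−1) = 0.448^(-0.02180) = 1.017659
δ_res = (-9.4 + 1000) × 1.017659 − 1000 = 1008.093 − 1000 = 8.09‰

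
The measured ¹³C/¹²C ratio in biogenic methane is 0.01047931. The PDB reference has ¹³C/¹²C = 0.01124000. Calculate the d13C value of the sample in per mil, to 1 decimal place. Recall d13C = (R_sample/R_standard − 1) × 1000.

-67.7 per mil

d13C = (R_sample / R_standard − 1) × 1000
R_sample / R_standard = 0.01047931 / 0.01124000 = 0.932323
d13C = (0.932323 − 1) × 1000 = -67.68 per mil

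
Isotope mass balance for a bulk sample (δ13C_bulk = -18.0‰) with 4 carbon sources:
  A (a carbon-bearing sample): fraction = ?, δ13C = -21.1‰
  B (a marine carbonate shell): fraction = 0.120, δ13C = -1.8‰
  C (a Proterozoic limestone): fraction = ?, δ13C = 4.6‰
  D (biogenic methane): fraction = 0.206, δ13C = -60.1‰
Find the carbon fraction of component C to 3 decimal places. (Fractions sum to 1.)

0.343

Let f_C and f_A be the unknown fractions; fractions sum to 1 so f_C + f_A = 0.674.
Mass balance: Σ fᵢ·δᵢ = δ_bulk ⇒ f_C·(4.6) + f_A·(-21.1) = -18.0 − (-12.597) = -5.403
Substitute f_A = 0.674 − f_C:
f_C·(4.6 − -21.1) = -5.403 − 0.674×(-21.1) = 8.818
f_C = 8.818 / 25.7 = 0.3431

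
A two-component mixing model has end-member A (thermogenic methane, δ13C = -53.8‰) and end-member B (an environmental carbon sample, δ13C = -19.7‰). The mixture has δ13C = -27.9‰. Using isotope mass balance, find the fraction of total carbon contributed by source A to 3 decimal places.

δ_mix = f_A·δ_A + (1 − f_A)·δ_B  ⇒  f_A = (δ_mix − δ_B)/(δ_A − δ_B)
f_A = (-27.9 − (-19.7)) / (-53.8 − (-19.7))
f_A = -8.2 / -34.1 = 0.2405

0.240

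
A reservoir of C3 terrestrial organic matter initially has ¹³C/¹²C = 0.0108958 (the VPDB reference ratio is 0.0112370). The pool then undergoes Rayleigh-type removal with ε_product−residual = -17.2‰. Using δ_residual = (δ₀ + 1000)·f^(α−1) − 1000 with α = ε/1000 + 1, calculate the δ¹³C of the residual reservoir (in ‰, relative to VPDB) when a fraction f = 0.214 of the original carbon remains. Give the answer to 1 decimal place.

-4.3‰

δ₀ = (0.0108958/0.0112370 − 1)×1000 = (0.969636 − 1)×1000 = -30.364‰
α − 1 = ε/1000 = -0.0172
f^(α−1) = 0.214^(-0.0172) = 1.026873
δ_res = (-30.364 + 1000) × 1.026873 − 1000 = 995.693 − 1000 = -4.31‰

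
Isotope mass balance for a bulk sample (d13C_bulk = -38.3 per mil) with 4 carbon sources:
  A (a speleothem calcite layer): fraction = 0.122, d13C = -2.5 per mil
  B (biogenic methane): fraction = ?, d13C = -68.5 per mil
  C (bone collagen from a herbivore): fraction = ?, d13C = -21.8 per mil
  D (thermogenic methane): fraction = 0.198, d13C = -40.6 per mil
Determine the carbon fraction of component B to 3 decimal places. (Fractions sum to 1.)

Let f_B and f_C be the unknown fractions; fractions sum to 1 so f_B + f_C = 0.680.
Mass balance: Σ fᵢ·δᵢ = δ_bulk ⇒ f_B·(-68.5) + f_C·(-21.8) = -38.3 − (-8.344) = -29.956
Substitute f_C = 0.680 − f_B:
f_B·(-68.5 − -21.8) = -29.956 − 0.680×(-21.8) = -15.132
f_B = -15.132 / -46.7 = 0.3240

0.324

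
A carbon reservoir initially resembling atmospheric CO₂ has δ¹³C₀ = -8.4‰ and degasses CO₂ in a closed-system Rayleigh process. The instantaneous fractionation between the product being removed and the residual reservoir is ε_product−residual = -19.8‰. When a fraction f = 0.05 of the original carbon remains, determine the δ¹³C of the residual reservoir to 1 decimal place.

Rayleigh residual: δ_res = (δ₀ + 1000)·f^(α−1) − 1000
α = ε/1000 + 1 = 0.98020, so α − 1 = -0.01980
f^(α−1) = 0.05^(-0.01980) = 1.061110
δ_res = (-8.4 + 1000) × 1.061110 − 1000 = 1052.197 − 1000 = 52.20‰

52.2‰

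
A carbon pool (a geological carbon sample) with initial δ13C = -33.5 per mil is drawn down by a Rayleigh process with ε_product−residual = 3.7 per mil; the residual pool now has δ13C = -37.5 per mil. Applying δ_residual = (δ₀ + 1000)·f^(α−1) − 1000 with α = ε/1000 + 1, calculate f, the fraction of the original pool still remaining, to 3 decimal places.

α − 1 = ε/1000 = 0.0037
(δ_res + 1000)/(δ₀ + 1000) = (-37.5 + 1000)/(-33.5 + 1000) = 962.5/966.5 = 0.995861
f = 0.995861^(1/0.0037) = exp(ln(0.995861)/0.0037) = exp(-0.00415/0.0037)
f = exp(-1.1209) = 0.3260

0.326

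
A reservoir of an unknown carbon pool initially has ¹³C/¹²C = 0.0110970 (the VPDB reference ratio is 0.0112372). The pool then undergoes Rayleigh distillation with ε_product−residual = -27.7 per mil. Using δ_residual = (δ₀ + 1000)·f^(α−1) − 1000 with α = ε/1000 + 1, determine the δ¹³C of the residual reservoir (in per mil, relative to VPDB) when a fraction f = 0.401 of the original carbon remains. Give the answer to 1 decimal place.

δ₀ = (0.0110970/0.0112372 − 1)×1000 = (0.987524 − 1)×1000 = -12.476 per mil
α − 1 = ε/1000 = -0.0277
f^(α−1) = 0.401^(-0.0277) = 1.025635
δ_res = (-12.476 + 1000) × 1.025635 − 1000 = 1012.839 − 1000 = 12.84 per mil

12.8 per mil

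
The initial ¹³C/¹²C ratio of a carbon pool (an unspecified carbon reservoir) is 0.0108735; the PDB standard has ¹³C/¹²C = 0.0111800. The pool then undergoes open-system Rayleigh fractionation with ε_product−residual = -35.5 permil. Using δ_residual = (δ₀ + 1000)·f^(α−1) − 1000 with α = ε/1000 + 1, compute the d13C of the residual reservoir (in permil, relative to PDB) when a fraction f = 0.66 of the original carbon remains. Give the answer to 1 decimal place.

δ₀ = (0.0108735/0.0111800 − 1)×1000 = (0.972585 − 1)×1000 = -27.415 permil
α − 1 = ε/1000 = -0.0355
f^(α−1) = 0.66^(-0.0355) = 1.014860
δ_res = (-27.415 + 1000) × 1.014860 − 1000 = 987.038 − 1000 = -12.96 permil

-13.0 permil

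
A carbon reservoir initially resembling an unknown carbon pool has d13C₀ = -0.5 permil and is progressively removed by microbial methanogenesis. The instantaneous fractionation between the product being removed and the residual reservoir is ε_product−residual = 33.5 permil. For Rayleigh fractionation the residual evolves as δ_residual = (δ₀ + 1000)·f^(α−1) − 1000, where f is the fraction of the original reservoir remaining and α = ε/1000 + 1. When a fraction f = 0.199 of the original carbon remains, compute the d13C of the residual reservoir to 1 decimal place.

Rayleigh residual: δ_res = (δ₀ + 1000)·f^(α−1) − 1000
α = ε/1000 + 1 = 1.03350, so α − 1 = 0.03350
f^(α−1) = 0.199^(0.03350) = 0.947352
δ_res = (-0.5 + 1000) × 0.947352 − 1000 = 946.879 − 1000 = -53.12 permil

-53.1 permil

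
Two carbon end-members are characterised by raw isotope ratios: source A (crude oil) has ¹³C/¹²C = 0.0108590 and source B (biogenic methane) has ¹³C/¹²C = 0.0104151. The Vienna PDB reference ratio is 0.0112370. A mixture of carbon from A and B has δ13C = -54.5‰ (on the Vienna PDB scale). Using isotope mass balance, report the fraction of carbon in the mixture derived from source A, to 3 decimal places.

δ_A = (0.0108590/0.0112370 − 1)×1000 = (0.966361 − 1)×1000 = -33.639‰
δ_B = (0.0104151/0.0112370 − 1)×1000 = (0.926858 − 1)×1000 = -73.142‰
f_A = (δ_mix − δ_B)/(δ_A − δ_B) = (-54.5 − (-73.142))/(-33.639 − (-73.142))
f_A = 18.642 / 39.503 = 0.4719

0.472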